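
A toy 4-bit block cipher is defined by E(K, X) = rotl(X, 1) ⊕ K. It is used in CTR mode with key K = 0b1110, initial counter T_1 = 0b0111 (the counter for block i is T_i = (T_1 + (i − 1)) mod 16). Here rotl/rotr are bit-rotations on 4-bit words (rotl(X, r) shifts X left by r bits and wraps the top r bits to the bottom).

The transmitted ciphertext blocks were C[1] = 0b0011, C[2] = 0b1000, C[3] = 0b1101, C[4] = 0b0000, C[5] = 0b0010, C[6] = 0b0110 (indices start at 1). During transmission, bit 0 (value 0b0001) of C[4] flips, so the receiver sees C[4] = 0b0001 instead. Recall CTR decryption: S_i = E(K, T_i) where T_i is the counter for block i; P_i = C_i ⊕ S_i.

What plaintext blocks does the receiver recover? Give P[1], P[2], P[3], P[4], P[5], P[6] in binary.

Only C[4] changed, to 0b0001. In CTR, a change in C_i flips the same bit in P_i only; the keystream is unaffected. Decrypting the received ciphertext:
P[1]: T = 0b0111, S = E(K, T) = 0b0000; 0b0011 ⊕ 0b0000 = 0b0011.
P[2]: T = 0b1000, S = E(K, T) = 0b1111; 0b1000 ⊕ 0b1111 = 0b0111.
P[3]: T = 0b1001, S = E(K, T) = 0b1101; 0b1101 ⊕ 0b1101 = 0b0000.
P[4]: T = 0b1010, S = E(K, T) = 0b1011; 0b0001 ⊕ 0b1011 = 0b1010.
P[5]: T = 0b1011, S = E(K, T) = 0b1001; 0b0010 ⊕ 0b1001 = 0b1011.
P[6]: T = 0b1100, S = E(K, T) = 0b0111; 0b0110 ⊕ 0b0111 = 0b0001.
Blocks that differ from the original plaintext: P[4].

P[1] = 0b0011, P[2] = 0b0111, P[3] = 0b0000, P[4] = 0b1010, P[5] = 0b1011, P[6] = 0b0001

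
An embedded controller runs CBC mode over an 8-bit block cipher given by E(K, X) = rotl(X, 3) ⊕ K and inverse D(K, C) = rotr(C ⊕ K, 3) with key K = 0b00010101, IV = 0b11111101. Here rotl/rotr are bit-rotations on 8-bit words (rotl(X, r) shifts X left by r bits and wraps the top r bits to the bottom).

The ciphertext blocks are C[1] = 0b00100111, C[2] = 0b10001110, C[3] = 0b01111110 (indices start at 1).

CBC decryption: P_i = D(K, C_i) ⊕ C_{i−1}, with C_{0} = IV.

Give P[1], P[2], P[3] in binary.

P[1] = 0b10111011, P[2] = 0b01010100, P[3] = 0b11100011

P[1]: D(K, 0b00100111) = 0b01000110; 0b01000110 ⊕ 0b11111101 = 0b10111011.
P[2]: D(K, 0b10001110) = 0b01110011; 0b01110011 ⊕ 0b00100111 = 0b01010100.
P[3]: D(K, 0b01111110) = 0b01101101; 0b01101101 ⊕ 0b10001110 = 0b11100011.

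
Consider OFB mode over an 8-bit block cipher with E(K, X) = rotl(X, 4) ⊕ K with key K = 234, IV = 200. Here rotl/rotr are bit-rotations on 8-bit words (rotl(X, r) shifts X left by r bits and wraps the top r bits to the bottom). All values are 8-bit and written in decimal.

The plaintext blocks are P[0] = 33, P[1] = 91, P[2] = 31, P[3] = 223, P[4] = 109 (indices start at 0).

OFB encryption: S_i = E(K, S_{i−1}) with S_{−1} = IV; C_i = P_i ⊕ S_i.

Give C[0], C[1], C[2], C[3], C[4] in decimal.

C[0] = 71, C[1] = 215, C[2] = 61, C[3] = 23, C[4] = 11

C[0]: S = E(K, 200) = 102; 33 ⊕ 102 = 71.
C[1]: S = E(K, 102) = 140; 91 ⊕ 140 = 215.
C[2]: S = E(K, 140) = 34; 31 ⊕ 34 = 61.
C[3]: S = E(K, 34) = 200; 223 ⊕ 200 = 23.
C[4]: S = E(K, 200) = 102; 109 ⊕ 102 = 11.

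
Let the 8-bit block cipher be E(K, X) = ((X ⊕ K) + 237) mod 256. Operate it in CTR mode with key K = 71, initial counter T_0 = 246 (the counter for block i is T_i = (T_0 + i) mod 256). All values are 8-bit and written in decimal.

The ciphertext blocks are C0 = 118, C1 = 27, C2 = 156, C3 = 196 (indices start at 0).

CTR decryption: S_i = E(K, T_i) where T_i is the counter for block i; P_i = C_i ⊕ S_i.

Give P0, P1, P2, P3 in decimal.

P0: T = 246, S = E(K, T) = 158; 118 ⊕ 158 = 232.
P1: T = 247, S = E(K, T) = 157; 27 ⊕ 157 = 134.
P2: T = 248, S = E(K, T) = 172; 156 ⊕ 172 = 48.
P3: T = 249, S = E(K, T) = 171; 196 ⊕ 171 = 111.

P0 = 232, P1 = 134, P2 = 48, P3 = 111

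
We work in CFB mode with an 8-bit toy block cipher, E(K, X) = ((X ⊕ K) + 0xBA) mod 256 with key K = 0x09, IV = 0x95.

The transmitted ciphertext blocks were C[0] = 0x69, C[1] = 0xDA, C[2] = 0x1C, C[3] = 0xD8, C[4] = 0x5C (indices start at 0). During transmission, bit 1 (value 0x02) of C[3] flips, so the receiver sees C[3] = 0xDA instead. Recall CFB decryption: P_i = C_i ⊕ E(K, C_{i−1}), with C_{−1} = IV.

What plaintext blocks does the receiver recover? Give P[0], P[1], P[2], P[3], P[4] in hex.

Only C[3] changed, to 0xDA. In CFB, a change in C_i flips the same bit in P_i and garbles P_{i+1}. Decrypting the received ciphertext:
P[0]: E(K, 0x95) = 0x56; 0x69 ⊕ 0x56 = 0x3F.
P[1]: E(K, 0x69) = 0x1A; 0xDA ⊕ 0x1A = 0xC0.
P[2]: E(K, 0xDA) = 0x8D; 0x1C ⊕ 0x8D = 0x91.
P[3]: E(K, 0x1C) = 0xCF; 0xDA ⊕ 0xCF = 0x15.
P[4]: E(K, 0xDA) = 0x8D; 0x5C ⊕ 0x8D = 0xD1.
Blocks that differ from the original plaintext: P[3], P[4].

P[0] = 0x3F, P[1] = 0xC0, P[2] = 0x91, P[3] = 0x15, P[4] = 0xD1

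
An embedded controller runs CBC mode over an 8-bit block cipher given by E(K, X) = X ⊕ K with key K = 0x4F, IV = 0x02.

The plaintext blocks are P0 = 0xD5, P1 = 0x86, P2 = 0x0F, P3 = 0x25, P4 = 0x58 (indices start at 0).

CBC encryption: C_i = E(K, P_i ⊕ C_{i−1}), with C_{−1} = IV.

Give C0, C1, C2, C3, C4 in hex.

C0 = 0x98, C1 = 0x51, C2 = 0x11, C3 = 0x7B, C4 = 0x6C

C0: P0 ⊕ 0x02 = 0xD7; E(K, 0xD7) = 0x98.
C1: P1 ⊕ 0x98 = 0x1E; E(K, 0x1E) = 0x51.
C2: P2 ⊕ 0x51 = 0x5E; E(K, 0x5E) = 0x11.
C3: P3 ⊕ 0x11 = 0x34; E(K, 0x34) = 0x7B.
C4: P4 ⊕ 0x7B = 0x23; E(K, 0x23) = 0x6C.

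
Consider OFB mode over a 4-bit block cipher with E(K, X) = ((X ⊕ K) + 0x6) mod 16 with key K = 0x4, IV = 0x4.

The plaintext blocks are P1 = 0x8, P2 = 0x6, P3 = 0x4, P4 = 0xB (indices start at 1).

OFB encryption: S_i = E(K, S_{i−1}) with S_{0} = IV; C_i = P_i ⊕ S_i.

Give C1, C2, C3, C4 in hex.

C1 = 0xE, C2 = 0xE, C3 = 0x6, C4 = 0x7

C1: S = E(K, 0x4) = 0x6; 0x8 ⊕ 0x6 = 0xE.
C2: S = E(K, 0x6) = 0x8; 0x6 ⊕ 0x8 = 0xE.
C3: S = E(K, 0x8) = 0x2; 0x4 ⊕ 0x2 = 0x6.
C4: S = E(K, 0x2) = 0xC; 0xB ⊕ 0xC = 0x7.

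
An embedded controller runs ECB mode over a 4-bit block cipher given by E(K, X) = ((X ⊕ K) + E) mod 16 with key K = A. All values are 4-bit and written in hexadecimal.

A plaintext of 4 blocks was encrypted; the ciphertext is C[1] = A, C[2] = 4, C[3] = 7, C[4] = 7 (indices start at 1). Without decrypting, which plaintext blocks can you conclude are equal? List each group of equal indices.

ECB encrypts each block independently with the same key, so equal ciphertext blocks imply equal plaintext blocks.
C[3] = C[4] = 7, so P[3] = P[4].

P[3] = P[4]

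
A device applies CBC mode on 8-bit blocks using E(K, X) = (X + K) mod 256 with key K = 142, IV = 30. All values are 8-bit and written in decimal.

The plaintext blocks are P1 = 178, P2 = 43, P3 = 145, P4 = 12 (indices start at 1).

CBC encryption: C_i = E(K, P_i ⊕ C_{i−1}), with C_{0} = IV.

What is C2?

C2 = 159

C1: P1 ⊕ 30 = 172; E(K, 172) = 58.
C2: P2 ⊕ 58 = 17; E(K, 17) = 159.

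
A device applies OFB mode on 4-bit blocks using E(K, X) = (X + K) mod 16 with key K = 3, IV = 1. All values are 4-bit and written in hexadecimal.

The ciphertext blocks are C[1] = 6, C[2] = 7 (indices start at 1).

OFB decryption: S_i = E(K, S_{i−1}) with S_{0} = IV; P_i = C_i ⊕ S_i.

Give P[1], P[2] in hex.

P[1]: S = E(K, 1) = 4; 6 ⊕ 4 = 2.
P[2]: S = E(K, 4) = 7; 7 ⊕ 7 = 0.

P[1] = 2, P[2] = 0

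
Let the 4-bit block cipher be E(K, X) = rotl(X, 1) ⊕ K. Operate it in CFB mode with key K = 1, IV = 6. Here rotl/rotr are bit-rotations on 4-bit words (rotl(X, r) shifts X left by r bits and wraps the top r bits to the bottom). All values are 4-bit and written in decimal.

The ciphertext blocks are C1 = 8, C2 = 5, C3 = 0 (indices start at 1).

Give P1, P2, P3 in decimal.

CFB decryption: P_i = C_i ⊕ E(K, C_{i−1}), with C_{0} = IV.
P1: E(K, 6) = 13; 8 ⊕ 13 = 5.
P2: E(K, 8) = 0; 5 ⊕ 0 = 5.
P3: E(K, 5) = 11; 0 ⊕ 11 = 11.

P1 = 5, P2 = 5, P3 = 11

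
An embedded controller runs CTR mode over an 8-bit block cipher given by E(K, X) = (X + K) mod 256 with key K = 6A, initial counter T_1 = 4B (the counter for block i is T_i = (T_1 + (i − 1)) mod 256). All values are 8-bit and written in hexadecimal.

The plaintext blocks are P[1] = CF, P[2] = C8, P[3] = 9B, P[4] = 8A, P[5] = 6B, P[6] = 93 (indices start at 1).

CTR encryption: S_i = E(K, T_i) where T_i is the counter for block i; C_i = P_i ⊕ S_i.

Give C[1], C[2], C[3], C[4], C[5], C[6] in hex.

C[1] = 7A, C[2] = 7E, C[3] = 2C, C[4] = 32, C[5] = D2, C[6] = 29

C[1]: T = 4B, S = E(K, T) = B5; CF ⊕ B5 = 7A.
C[2]: T = 4C, S = E(K, T) = B6; C8 ⊕ B6 = 7E.
C[3]: T = 4D, S = E(K, T) = B7; 9B ⊕ B7 = 2C.
C[4]: T = 4E, S = E(K, T) = B8; 8A ⊕ B8 = 32.
C[5]: T = 4F, S = E(K, T) = B9; 6B ⊕ B9 = D2.
C[6]: T = 50, S = E(K, T) = BA; 93 ⊕ BA = 29.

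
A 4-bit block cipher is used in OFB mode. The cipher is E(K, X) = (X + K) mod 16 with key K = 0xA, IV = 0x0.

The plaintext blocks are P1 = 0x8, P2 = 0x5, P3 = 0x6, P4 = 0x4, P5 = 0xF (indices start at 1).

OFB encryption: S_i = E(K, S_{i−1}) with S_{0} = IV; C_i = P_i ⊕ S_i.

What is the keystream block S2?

C1: S = E(K, 0x0) = 0xA; 0x8 ⊕ 0xA = 0x2.
C2: S = E(K, 0xA) = 0x4; 0x5 ⊕ 0x4 = 0x1.
So S2 = 0x4.

0x4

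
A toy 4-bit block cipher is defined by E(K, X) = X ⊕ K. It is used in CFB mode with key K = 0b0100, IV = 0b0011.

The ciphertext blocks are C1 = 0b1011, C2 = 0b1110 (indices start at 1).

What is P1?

P1 = 0b1100

CFB decryption: P_i = C_i ⊕ E(K, C_{i−1}), with C_{0} = IV.
P1: E(K, 0b0011) = 0b0111; 0b1011 ⊕ 0b0111 = 0b1100.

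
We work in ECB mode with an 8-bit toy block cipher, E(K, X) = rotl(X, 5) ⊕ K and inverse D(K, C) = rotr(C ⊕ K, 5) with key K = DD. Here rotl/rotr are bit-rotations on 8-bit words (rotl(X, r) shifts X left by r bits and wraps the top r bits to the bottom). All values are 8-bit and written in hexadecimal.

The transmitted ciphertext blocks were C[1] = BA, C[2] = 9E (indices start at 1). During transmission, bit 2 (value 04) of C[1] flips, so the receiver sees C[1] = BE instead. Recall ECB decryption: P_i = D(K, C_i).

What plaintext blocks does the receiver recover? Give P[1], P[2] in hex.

Only C[1] changed, to BE. In ECB, a change in C_i affects only P_i. Decrypting the received ciphertext:
P[1]: D(K, BE) = 1B.
P[2]: D(K, 9E) = 1A.
Blocks that differ from the original plaintext: P[1].

P[1] = 1B, P[2] = 1A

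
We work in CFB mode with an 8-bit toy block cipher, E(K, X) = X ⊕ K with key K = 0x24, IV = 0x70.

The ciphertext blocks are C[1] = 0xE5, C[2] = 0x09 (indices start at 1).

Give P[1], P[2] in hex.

CFB decryption: P_i = C_i ⊕ E(K, C_{i−1}), with C_{0} = IV.
P[1]: E(K, 0x70) = 0x54; 0xE5 ⊕ 0x54 = 0xB1.
P[2]: E(K, 0xE5) = 0xC1; 0x09 ⊕ 0xC1 = 0xC8.

P[1] = 0xB1, P[2] = 0xC8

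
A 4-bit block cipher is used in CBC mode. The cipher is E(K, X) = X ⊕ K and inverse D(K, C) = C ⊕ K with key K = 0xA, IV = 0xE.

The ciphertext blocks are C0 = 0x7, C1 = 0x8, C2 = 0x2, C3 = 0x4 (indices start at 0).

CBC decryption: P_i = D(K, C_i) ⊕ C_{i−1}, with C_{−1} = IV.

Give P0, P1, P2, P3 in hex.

P0 = 0x3, P1 = 0x5, P2 = 0x0, P3 = 0xC

P0: D(K, 0x7) = 0xD; 0xD ⊕ 0xE = 0x3.
P1: D(K, 0x8) = 0x2; 0x2 ⊕ 0x7 = 0x5.
P2: D(K, 0x2) = 0x8; 0x8 ⊕ 0x8 = 0x0.
P3: D(K, 0x4) = 0xE; 0xE ⊕ 0x2 = 0xC.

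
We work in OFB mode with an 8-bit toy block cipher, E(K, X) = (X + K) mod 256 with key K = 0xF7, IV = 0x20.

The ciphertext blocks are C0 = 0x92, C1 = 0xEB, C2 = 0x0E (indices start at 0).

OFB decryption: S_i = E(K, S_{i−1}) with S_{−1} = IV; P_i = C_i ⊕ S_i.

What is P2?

P0: S = E(K, 0x20) = 0x17; 0x92 ⊕ 0x17 = 0x85.
P1: S = E(K, 0x17) = 0x0E; 0xEB ⊕ 0x0E = 0xE5.
P2: S = E(K, 0x0E) = 0x05; 0x0E ⊕ 0x05 = 0x0B.

P2 = 0x0B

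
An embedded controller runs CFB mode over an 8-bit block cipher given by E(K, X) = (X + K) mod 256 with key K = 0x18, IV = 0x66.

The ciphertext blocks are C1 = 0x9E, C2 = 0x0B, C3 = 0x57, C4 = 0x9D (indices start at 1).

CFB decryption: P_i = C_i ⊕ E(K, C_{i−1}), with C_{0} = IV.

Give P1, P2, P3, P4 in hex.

P1 = 0xE0, P2 = 0xBD, P3 = 0x74, P4 = 0xF2

P1: E(K, 0x66) = 0x7E; 0x9E ⊕ 0x7E = 0xE0.
P2: E(K, 0x9E) = 0xB6; 0x0B ⊕ 0xB6 = 0xBD.
P3: E(K, 0x0B) = 0x23; 0x57 ⊕ 0x23 = 0x74.
P4: E(K, 0x57) = 0x6F; 0x9D ⊕ 0x6F = 0xF2.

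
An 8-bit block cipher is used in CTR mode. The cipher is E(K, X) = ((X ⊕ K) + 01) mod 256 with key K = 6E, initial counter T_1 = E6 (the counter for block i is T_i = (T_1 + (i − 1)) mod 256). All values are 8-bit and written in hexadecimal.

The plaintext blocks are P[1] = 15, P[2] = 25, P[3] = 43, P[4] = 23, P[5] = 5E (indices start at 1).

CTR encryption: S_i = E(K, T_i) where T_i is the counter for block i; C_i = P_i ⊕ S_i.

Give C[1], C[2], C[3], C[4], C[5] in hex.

C[1] = 9C, C[2] = AF, C[3] = C4, C[4] = AB, C[5] = DB

C[1]: T = E6, S = E(K, T) = 89; 15 ⊕ 89 = 9C.
C[2]: T = E7, S = E(K, T) = 8A; 25 ⊕ 8A = AF.
C[3]: T = E8, S = E(K, T) = 87; 43 ⊕ 87 = C4.
C[4]: T = E9, S = E(K, T) = 88; 23 ⊕ 88 = AB.
C[5]: T = EA, S = E(K, T) = 85; 5E ⊕ 85 = DB.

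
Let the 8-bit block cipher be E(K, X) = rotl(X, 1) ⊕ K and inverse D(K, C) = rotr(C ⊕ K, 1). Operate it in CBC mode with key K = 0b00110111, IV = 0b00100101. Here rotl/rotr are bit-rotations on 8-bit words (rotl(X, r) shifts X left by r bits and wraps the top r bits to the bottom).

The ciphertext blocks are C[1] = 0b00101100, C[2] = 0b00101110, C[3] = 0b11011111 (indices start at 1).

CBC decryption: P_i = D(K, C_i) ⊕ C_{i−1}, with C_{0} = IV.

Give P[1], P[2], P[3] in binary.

P[1]: D(K, 0b00101100) = 0b10001101; 0b10001101 ⊕ 0b00100101 = 0b10101000.
P[2]: D(K, 0b00101110) = 0b10001100; 0b10001100 ⊕ 0b00101100 = 0b10100000.
P[3]: D(K, 0b11011111) = 0b01110100; 0b01110100 ⊕ 0b00101110 = 0b01011010.

P[1] = 0b10101000, P[2] = 0b10100000, P[3] = 0b01011010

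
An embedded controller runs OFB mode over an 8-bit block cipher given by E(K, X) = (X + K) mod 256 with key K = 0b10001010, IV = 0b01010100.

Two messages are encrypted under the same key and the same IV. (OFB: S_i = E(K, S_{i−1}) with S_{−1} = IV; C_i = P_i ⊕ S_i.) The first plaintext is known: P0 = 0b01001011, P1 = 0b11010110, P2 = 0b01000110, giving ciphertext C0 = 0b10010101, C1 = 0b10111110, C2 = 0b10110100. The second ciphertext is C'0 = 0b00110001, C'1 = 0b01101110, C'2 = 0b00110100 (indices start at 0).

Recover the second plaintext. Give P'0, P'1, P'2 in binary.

In OFB with a reused IV, both messages share the same keystream S_i, so C_i ⊕ C'_i = P_i ⊕ P'_i and thus P'_i = P_i ⊕ C_i ⊕ C'_i.
P'0: 0b01001011 ⊕ 0b10010101 ⊕ 0b00110001 = 0b11101111.
P'1: 0b11010110 ⊕ 0b10111110 ⊕ 0b01101110 = 0b00000110.
P'2: 0b01000110 ⊕ 0b10110100 ⊕ 0b00110100 = 0b11000110.

P'0 = 0b11101111, P'1 = 0b00000110, P'2 = 0b11000110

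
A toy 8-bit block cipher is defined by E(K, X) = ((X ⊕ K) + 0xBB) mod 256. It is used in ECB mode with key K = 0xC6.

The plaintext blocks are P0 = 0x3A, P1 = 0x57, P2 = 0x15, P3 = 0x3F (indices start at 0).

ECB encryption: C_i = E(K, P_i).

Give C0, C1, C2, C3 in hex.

C0 = 0xB7, C1 = 0x4C, C2 = 0x8E, C3 = 0xB4

C0: E(K, 0x3A) = 0xB7.
C1: E(K, 0x57) = 0x4C.
C2: E(K, 0x15) = 0x8E.
C3: E(K, 0x3F) = 0xB4.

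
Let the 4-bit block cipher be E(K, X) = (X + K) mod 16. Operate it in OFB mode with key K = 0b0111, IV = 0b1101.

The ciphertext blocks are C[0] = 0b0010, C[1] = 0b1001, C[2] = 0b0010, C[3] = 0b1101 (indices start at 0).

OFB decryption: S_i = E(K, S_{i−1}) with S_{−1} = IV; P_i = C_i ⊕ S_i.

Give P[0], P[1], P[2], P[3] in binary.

P[0]: S = E(K, 0b1101) = 0b0100; 0b0010 ⊕ 0b0100 = 0b0110.
P[1]: S = E(K, 0b0100) = 0b1011; 0b1001 ⊕ 0b1011 = 0b0010.
P[2]: S = E(K, 0b1011) = 0b0010; 0b0010 ⊕ 0b0010 = 0b0000.
P[3]: S = E(K, 0b0010) = 0b1001; 0b1101 ⊕ 0b1001 = 0b0100.

P[0] = 0b0110, P[1] = 0b0010, P[2] = 0b0000, P[3] = 0b0100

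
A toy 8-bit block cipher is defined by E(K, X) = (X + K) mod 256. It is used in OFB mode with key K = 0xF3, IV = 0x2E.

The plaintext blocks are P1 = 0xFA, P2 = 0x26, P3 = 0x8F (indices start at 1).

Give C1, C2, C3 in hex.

OFB encryption: S_i = E(K, S_{i−1}) with S_{0} = IV; C_i = P_i ⊕ S_i.
C1: S = E(K, 0x2E) = 0x21; 0xFA ⊕ 0x21 = 0xDB.
C2: S = E(K, 0x21) = 0x14; 0x26 ⊕ 0x14 = 0x32.
C3: S = E(K, 0x14) = 0x07; 0x8F ⊕ 0x07 = 0x88.

C1 = 0xDB, C2 = 0x32, C3 = 0x88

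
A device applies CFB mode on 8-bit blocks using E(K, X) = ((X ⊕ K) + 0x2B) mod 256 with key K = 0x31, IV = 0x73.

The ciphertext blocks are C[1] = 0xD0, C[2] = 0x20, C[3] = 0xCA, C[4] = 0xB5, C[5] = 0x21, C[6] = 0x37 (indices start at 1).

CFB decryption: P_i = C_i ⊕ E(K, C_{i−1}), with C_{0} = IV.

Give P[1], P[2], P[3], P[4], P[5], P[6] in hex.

P[1] = 0xBD, P[2] = 0x2C, P[3] = 0xF6, P[4] = 0x93, P[5] = 0x8E, P[6] = 0x0C

P[1]: E(K, 0x73) = 0x6D; 0xD0 ⊕ 0x6D = 0xBD.
P[2]: E(K, 0xD0) = 0x0C; 0x20 ⊕ 0x0C = 0x2C.
P[3]: E(K, 0x20) = 0x3C; 0xCA ⊕ 0x3C = 0xF6.
P[4]: E(K, 0xCA) = 0x26; 0xB5 ⊕ 0x26 = 0x93.
P[5]: E(K, 0xB5) = 0xAF; 0x21 ⊕ 0xAF = 0x8E.
P[6]: E(K, 0x21) = 0x3B; 0x37 ⊕ 0x3B = 0x0C.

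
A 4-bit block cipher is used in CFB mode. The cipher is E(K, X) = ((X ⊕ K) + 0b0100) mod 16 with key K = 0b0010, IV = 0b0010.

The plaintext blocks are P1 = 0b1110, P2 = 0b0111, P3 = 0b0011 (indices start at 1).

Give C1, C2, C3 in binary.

C1 = 0b1010, C2 = 0b1011, C3 = 0b1110

CFB encryption: C_i = P_i ⊕ E(K, C_{i−1}), with C_{0} = IV.
C1: E(K, 0b0010) = 0b0100; 0b1110 ⊕ 0b0100 = 0b1010.
C2: E(K, 0b1010) = 0b1100; 0b0111 ⊕ 0b1100 = 0b1011.
C3: E(K, 0b1011) = 0b1101; 0b0011 ⊕ 0b1101 = 0b1110.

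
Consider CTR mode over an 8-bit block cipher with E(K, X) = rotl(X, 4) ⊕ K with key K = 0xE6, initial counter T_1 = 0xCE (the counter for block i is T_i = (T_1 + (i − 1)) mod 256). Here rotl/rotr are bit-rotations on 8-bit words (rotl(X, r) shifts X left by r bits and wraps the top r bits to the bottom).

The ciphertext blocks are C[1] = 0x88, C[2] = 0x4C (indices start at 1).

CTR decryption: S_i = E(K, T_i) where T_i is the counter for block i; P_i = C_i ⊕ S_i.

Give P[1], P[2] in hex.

P[1]: T = 0xCE, S = E(K, T) = 0x0A; 0x88 ⊕ 0x0A = 0x82.
P[2]: T = 0xCF, S = E(K, T) = 0x1A; 0x4C ⊕ 0x1A = 0x56.

P[1] = 0x82, P[2] = 0x56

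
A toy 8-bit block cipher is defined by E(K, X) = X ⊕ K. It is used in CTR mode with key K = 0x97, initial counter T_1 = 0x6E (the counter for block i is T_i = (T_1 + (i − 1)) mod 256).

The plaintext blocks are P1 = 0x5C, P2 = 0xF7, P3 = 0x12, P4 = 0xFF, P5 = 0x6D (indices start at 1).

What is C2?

CTR encryption: S_i = E(K, T_i) where T_i is the counter for block i; C_i = P_i ⊕ S_i.
C1: T = 0x6E, S = E(K, T) = 0xF9; 0x5C ⊕ 0xF9 = 0xA5.
C2: T = 0x6F, S = E(K, T) = 0xF8; 0xF7 ⊕ 0xF8 = 0x0F.

C2 = 0x0F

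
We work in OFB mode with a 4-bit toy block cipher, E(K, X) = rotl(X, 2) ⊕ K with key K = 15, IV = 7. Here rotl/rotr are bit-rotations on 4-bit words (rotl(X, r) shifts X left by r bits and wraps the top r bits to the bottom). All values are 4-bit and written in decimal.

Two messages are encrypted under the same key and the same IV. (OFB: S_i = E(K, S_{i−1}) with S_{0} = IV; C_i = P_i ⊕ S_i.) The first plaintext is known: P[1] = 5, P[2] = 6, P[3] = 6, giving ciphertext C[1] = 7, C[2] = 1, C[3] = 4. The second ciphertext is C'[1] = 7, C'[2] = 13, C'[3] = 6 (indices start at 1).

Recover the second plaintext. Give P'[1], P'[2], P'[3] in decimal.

In OFB with a reused IV, both messages share the same keystream S_i, so C_i ⊕ C'_i = P_i ⊕ P'_i and thus P'_i = P_i ⊕ C_i ⊕ C'_i.
P'[1]: 5 ⊕ 7 ⊕ 7 = 5.
P'[2]: 6 ⊕ 1 ⊕ 13 = 10.
P'[3]: 6 ⊕ 4 ⊕ 6 = 4.

P'[1] = 5, P'[2] = 10, P'[3] = 4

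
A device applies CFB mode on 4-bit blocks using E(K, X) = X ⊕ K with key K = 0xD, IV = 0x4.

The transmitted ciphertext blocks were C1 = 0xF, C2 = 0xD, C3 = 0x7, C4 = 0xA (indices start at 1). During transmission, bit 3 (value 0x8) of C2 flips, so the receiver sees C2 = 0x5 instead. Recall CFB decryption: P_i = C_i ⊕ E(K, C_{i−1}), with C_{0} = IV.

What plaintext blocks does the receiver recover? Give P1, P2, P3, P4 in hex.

Only C2 changed, to 0x5. In CFB, a change in C_i flips the same bit in P_i and garbles P_{i+1}. Decrypting the received ciphertext:
P1: E(K, 0x4) = 0x9; 0xF ⊕ 0x9 = 0x6.
P2: E(K, 0xF) = 0x2; 0x5 ⊕ 0x2 = 0x7.
P3: E(K, 0x5) = 0x8; 0x7 ⊕ 0x8 = 0xF.
P4: E(K, 0x7) = 0xA; 0xA ⊕ 0xA = 0x0.
Blocks that differ from the original plaintext: P2, P3.

P1 = 0x6, P2 = 0x7, P3 = 0xF, P4 = 0x0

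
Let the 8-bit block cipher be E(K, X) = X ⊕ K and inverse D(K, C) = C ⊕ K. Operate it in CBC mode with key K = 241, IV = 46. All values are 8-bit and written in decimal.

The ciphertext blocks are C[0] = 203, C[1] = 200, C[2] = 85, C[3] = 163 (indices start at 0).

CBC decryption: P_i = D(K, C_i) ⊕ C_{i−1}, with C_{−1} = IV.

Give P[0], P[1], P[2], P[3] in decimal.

P[0]: D(K, 203) = 58; 58 ⊕ 46 = 20.
P[1]: D(K, 200) = 57; 57 ⊕ 203 = 242.
P[2]: D(K, 85) = 164; 164 ⊕ 200 = 108.
P[3]: D(K, 163) = 82; 82 ⊕ 85 = 7.

P[0] = 20, P[1] = 242, P[2] = 108, P[3] = 7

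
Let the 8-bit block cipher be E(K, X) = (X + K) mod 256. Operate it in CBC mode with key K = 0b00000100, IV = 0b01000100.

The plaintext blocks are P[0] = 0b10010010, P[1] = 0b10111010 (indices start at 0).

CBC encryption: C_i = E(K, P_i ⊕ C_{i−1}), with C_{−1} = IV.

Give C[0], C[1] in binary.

C[0]: P[0] ⊕ 0b01000100 = 0b11010110; E(K, 0b11010110) = 0b11011010.
C[1]: P[1] ⊕ 0b11011010 = 0b01100000; E(K, 0b01100000) = 0b01100100.

C[0] = 0b11011010, C[1] = 0b01100100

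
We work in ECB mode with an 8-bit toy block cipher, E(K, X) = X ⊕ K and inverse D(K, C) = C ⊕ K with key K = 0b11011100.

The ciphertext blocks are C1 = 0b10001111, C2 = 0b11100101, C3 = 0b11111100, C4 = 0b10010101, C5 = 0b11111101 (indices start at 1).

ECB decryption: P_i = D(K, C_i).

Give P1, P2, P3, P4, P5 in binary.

P1 = 0b01010011, P2 = 0b00111001, P3 = 0b00100000, P4 = 0b01001001, P5 = 0b00100001

P1: D(K, 0b10001111) = 0b01010011.
P2: D(K, 0b11100101) = 0b00111001.
P3: D(K, 0b11111100) = 0b00100000.
P4: D(K, 0b10010101) = 0b01001001.
P5: D(K, 0b11111101) = 0b00100001.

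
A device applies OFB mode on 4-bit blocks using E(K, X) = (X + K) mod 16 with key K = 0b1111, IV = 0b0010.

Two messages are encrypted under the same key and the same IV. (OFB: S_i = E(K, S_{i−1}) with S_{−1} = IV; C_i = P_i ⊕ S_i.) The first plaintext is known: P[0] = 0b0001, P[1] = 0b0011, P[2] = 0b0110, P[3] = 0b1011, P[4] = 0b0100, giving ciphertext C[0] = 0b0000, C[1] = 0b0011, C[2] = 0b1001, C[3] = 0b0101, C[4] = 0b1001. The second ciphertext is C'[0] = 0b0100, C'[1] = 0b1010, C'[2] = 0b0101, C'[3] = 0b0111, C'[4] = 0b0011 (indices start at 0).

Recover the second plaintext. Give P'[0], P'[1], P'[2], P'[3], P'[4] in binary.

In OFB with a reused IV, both messages share the same keystream S_i, so C_i ⊕ C'_i = P_i ⊕ P'_i and thus P'_i = P_i ⊕ C_i ⊕ C'_i.
P'[0]: 0b0001 ⊕ 0b0000 ⊕ 0b0100 = 0b0101.
P'[1]: 0b0011 ⊕ 0b0011 ⊕ 0b1010 = 0b1010.
P'[2]: 0b0110 ⊕ 0b1001 ⊕ 0b0101 = 0b1010.
P'[3]: 0b1011 ⊕ 0b0101 ⊕ 0b0111 = 0b1001.
P'[4]: 0b0100 ⊕ 0b1001 ⊕ 0b0011 = 0b1110.

P'[0] = 0b0101, P'[1] = 0b1010, P'[2] = 0b1010, P'[3] = 0b1001, P'[4] = 0b1110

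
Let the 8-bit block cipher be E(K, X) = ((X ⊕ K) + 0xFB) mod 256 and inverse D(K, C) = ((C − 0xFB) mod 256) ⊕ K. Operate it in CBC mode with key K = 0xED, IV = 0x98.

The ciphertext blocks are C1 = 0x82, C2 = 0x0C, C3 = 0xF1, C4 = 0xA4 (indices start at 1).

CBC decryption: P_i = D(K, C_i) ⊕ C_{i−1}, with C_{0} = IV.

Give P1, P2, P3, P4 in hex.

P1: D(K, 0x82) = 0x6A; 0x6A ⊕ 0x98 = 0xF2.
P2: D(K, 0x0C) = 0xFC; 0xFC ⊕ 0x82 = 0x7E.
P3: D(K, 0xF1) = 0x1B; 0x1B ⊕ 0x0C = 0x17.
P4: D(K, 0xA4) = 0x44; 0x44 ⊕ 0xF1 = 0xB5.

P1 = 0xF2, P2 = 0x7E, P3 = 0x17, P4 = 0xB5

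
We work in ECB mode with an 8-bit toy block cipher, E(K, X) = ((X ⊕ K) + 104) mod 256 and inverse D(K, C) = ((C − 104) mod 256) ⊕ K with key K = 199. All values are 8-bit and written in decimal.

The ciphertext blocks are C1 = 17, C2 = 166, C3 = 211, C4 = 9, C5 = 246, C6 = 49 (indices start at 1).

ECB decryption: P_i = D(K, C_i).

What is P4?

P4: D(K, 9) = 102.

P4 = 102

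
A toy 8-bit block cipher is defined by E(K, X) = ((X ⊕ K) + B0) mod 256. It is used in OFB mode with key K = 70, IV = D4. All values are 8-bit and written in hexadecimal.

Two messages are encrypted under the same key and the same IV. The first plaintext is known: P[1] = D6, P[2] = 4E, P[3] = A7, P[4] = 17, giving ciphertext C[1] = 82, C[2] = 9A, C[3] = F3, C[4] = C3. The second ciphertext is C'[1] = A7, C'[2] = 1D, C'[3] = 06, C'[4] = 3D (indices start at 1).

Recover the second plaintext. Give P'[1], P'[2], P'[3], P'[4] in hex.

In OFB with a reused IV, both messages share the same keystream S_i, so C_i ⊕ C'_i = P_i ⊕ P'_i and thus P'_i = P_i ⊕ C_i ⊕ C'_i.
P'[1]: D6 ⊕ 82 ⊕ A7 = F3.
P'[2]: 4E ⊕ 9A ⊕ 1D = C9.
P'[3]: A7 ⊕ F3 ⊕ 06 = 52.
P'[4]: 17 ⊕ C3 ⊕ 3D = E9.

P'[1] = F3, P'[2] = C9, P'[3] = 52, P'[4] = E9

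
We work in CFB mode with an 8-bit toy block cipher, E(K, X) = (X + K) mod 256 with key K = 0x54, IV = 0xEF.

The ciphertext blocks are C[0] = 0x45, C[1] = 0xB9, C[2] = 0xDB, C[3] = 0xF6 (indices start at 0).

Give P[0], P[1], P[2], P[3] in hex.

P[0] = 0x06, P[1] = 0x20, P[2] = 0xD6, P[3] = 0xD9

CFB decryption: P_i = C_i ⊕ E(K, C_{i−1}), with C_{−1} = IV.
P[0]: E(K, 0xEF) = 0x43; 0x45 ⊕ 0x43 = 0x06.
P[1]: E(K, 0x45) = 0x99; 0xB9 ⊕ 0x99 = 0x20.
P[2]: E(K, 0xB9) = 0x0D; 0xDB ⊕ 0x0D = 0xD6.
P[3]: E(K, 0xDB) = 0x2F; 0xF6 ⊕ 0x2F = 0xD9.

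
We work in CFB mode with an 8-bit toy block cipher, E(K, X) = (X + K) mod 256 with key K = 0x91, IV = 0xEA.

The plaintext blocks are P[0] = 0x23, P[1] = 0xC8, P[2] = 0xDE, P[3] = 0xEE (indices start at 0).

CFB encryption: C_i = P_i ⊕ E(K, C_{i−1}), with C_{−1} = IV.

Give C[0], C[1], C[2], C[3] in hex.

C[0] = 0x58, C[1] = 0x21, C[2] = 0x6C, C[3] = 0x13

C[0]: E(K, 0xEA) = 0x7B; 0x23 ⊕ 0x7B = 0x58.
C[1]: E(K, 0x58) = 0xE9; 0xC8 ⊕ 0xE9 = 0x21.
C[2]: E(K, 0x21) = 0xB2; 0xDE ⊕ 0xB2 = 0x6C.
C[3]: E(K, 0x6C) = 0xFD; 0xEE ⊕ 0xFD = 0x13.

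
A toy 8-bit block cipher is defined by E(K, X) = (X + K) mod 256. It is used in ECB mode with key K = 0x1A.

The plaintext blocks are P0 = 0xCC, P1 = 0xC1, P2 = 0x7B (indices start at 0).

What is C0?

ECB encryption: C_i = E(K, P_i).
C0: E(K, 0xCC) = 0xE6.

C0 = 0xE6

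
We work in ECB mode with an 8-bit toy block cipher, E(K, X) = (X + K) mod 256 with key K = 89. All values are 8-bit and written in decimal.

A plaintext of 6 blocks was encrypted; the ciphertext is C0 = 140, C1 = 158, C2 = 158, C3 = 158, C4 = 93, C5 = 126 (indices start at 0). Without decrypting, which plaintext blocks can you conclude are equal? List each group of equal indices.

ECB encrypts each block independently with the same key, so equal ciphertext blocks imply equal plaintext blocks.
C1 = C2 = C3 = 158, so P1 = P2 = P3.

P1 = P2 = P3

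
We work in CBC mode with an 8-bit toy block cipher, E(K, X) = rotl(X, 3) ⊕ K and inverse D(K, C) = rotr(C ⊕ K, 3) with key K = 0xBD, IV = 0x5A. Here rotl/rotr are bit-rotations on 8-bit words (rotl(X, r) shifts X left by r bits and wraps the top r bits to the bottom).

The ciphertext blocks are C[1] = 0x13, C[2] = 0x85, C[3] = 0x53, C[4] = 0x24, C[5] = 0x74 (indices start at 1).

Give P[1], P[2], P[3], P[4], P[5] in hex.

CBC decryption: P_i = D(K, C_i) ⊕ C_{i−1}, with C_{0} = IV.
P[1]: D(K, 0x13) = 0xD5; 0xD5 ⊕ 0x5A = 0x8F.
P[2]: D(K, 0x85) = 0x07; 0x07 ⊕ 0x13 = 0x14.
P[3]: D(K, 0x53) = 0xDD; 0xDD ⊕ 0x85 = 0x58.
P[4]: D(K, 0x24) = 0x33; 0x33 ⊕ 0x53 = 0x60.
P[5]: D(K, 0x74) = 0x39; 0x39 ⊕ 0x24 = 0x1D.

P[1] = 0x8F, P[2] = 0x14, P[3] = 0x58, P[4] = 0x60, P[5] = 0x1D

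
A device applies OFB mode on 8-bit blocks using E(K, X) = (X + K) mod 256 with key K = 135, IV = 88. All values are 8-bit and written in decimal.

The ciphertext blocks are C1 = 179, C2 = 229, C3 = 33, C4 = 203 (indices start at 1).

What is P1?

P1 = 108

OFB decryption: S_i = E(K, S_{i−1}) with S_{0} = IV; P_i = C_i ⊕ S_i.
P1: S = E(K, 88) = 223; 179 ⊕ 223 = 108.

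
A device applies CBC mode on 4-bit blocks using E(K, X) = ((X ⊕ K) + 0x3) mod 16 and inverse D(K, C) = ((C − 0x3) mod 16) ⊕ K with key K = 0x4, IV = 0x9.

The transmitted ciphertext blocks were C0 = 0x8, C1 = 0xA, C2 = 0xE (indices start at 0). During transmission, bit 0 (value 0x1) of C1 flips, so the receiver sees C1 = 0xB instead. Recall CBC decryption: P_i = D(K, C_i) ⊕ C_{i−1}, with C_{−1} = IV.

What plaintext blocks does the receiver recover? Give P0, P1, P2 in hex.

P0 = 0x8, P1 = 0x4, P2 = 0x4

Only C1 changed, to 0xB. In CBC, a change in C_i garbles P_i and flips the same bit in P_{i+1}. Decrypting the received ciphertext:
P0: D(K, 0x8) = 0x1; 0x1 ⊕ 0x9 = 0x8.
P1: D(K, 0xB) = 0xC; 0xC ⊕ 0x8 = 0x4.
P2: D(K, 0xE) = 0xF; 0xF ⊕ 0xB = 0x4.
Blocks that differ from the original plaintext: P1, P2.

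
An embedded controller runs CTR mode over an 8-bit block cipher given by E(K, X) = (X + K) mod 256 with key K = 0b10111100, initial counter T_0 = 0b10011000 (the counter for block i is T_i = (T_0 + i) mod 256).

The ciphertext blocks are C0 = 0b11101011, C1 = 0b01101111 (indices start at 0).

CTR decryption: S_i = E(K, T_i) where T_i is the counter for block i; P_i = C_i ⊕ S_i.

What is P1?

P1: T = 0b10011001, S = E(K, T) = 0b01010101; 0b01101111 ⊕ 0b01010101 = 0b00111010.

P1 = 0b00111010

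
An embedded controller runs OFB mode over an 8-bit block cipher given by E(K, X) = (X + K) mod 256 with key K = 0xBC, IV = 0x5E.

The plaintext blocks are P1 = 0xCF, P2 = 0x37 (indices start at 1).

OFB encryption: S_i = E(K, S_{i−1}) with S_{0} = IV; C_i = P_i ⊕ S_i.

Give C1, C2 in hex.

C1 = 0xD5, C2 = 0xE1

C1: S = E(K, 0x5E) = 0x1A; 0xCF ⊕ 0x1A = 0xD5.
C2: S = E(K, 0x1A) = 0xD6; 0x37 ⊕ 0xD6 = 0xE1.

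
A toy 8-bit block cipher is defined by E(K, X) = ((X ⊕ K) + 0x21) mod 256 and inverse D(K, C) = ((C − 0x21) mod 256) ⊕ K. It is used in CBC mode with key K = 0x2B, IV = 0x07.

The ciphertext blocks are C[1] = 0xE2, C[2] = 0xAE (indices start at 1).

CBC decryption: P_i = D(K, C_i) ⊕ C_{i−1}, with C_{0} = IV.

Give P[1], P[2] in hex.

P[1] = 0xED, P[2] = 0x44

P[1]: D(K, 0xE2) = 0xEA; 0xEA ⊕ 0x07 = 0xED.
P[2]: D(K, 0xAE) = 0xA6; 0xA6 ⊕ 0xE2 = 0x44.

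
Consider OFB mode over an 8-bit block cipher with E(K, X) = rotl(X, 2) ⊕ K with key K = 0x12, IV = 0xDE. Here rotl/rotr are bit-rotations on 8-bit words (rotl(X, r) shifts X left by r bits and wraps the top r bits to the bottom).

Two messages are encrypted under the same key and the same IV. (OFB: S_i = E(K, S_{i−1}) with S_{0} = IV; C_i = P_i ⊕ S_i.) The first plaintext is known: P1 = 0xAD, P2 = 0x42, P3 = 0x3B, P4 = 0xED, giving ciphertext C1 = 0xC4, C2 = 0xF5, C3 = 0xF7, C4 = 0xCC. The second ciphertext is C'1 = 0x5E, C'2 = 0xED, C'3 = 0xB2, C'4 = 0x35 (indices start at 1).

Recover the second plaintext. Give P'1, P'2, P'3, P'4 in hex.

P'1 = 0x37, P'2 = 0x5A, P'3 = 0x7E, P'4 = 0x14

In OFB with a reused IV, both messages share the same keystream S_i, so C_i ⊕ C'_i = P_i ⊕ P'_i and thus P'_i = P_i ⊕ C_i ⊕ C'_i.
P'1: 0xAD ⊕ 0xC4 ⊕ 0x5E = 0x37.
P'2: 0x42 ⊕ 0xF5 ⊕ 0xED = 0x5A.
P'3: 0x3B ⊕ 0xF7 ⊕ 0xB2 = 0x7E.
P'4: 0xED ⊕ 0xCC ⊕ 0x35 = 0x14.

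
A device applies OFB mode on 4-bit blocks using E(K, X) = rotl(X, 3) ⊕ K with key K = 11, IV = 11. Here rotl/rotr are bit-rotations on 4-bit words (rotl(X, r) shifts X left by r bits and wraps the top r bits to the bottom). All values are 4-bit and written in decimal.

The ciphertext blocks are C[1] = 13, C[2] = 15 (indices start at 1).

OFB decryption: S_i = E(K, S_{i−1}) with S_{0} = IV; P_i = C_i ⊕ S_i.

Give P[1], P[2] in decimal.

P[1] = 11, P[2] = 7

P[1]: S = E(K, 11) = 6; 13 ⊕ 6 = 11.
P[2]: S = E(K, 6) = 8; 15 ⊕ 8 = 7.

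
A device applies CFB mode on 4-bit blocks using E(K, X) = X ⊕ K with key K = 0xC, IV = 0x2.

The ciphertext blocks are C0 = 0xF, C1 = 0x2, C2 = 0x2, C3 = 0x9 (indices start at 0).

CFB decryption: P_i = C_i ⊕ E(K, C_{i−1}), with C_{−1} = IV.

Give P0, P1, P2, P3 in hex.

P0: E(K, 0x2) = 0xE; 0xF ⊕ 0xE = 0x1.
P1: E(K, 0xF) = 0x3; 0x2 ⊕ 0x3 = 0x1.
P2: E(K, 0x2) = 0xE; 0x2 ⊕ 0xE = 0xC.
P3: E(K, 0x2) = 0xE; 0x9 ⊕ 0xE = 0x7.

P0 = 0x1, P1 = 0x1, P2 = 0xC, P3 = 0x7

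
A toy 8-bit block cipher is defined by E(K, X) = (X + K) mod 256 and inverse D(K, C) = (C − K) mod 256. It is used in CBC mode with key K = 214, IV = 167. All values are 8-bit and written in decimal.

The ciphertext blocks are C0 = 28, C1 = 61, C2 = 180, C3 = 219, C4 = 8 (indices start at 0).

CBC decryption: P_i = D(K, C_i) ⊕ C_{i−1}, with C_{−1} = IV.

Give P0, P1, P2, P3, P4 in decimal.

P0: D(K, 28) = 70; 70 ⊕ 167 = 225.
P1: D(K, 61) = 103; 103 ⊕ 28 = 123.
P2: D(K, 180) = 222; 222 ⊕ 61 = 227.
P3: D(K, 219) = 5; 5 ⊕ 180 = 177.
P4: D(K, 8) = 50; 50 ⊕ 219 = 233.

P0 = 225, P1 = 123, P2 = 227, P3 = 177, P4 = 233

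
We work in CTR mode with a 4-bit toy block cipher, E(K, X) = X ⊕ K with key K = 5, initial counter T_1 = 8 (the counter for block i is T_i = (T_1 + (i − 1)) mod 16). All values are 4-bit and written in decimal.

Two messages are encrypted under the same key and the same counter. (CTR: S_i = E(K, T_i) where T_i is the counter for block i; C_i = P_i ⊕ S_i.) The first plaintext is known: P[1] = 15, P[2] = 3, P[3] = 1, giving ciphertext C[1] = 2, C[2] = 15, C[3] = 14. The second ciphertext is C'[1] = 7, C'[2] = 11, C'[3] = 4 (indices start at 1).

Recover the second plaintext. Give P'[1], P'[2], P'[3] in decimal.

In CTR with a reused counter, both messages share the same keystream S_i, so C_i ⊕ C'_i = P_i ⊕ P'_i and thus P'_i = P_i ⊕ C_i ⊕ C'_i.
P'[1]: 15 ⊕ 2 ⊕ 7 = 10.
P'[2]: 3 ⊕ 15 ⊕ 11 = 7.
P'[3]: 1 ⊕ 14 ⊕ 4 = 11.

P'[1] = 10, P'[2] = 7, P'[3] = 11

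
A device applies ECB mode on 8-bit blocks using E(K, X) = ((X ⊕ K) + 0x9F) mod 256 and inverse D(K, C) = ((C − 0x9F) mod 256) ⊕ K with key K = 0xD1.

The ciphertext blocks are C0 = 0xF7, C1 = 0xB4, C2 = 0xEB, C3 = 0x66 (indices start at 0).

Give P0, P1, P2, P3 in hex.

P0 = 0x89, P1 = 0xC4, P2 = 0x9D, P3 = 0x16

ECB decryption: P_i = D(K, C_i).
P0: D(K, 0xF7) = 0x89.
P1: D(K, 0xB4) = 0xC4.
P2: D(K, 0xEB) = 0x9D.
P3: D(K, 0x66) = 0x16.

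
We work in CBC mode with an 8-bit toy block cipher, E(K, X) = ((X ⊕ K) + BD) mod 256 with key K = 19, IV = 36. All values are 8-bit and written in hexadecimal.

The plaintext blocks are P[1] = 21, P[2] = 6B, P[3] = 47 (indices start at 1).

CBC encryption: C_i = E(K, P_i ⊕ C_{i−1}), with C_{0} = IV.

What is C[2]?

C[1]: P[1] ⊕ 36 = 17; E(K, 17) = CB.
C[2]: P[2] ⊕ CB = A0; E(K, A0) = 76.

C[2] = 76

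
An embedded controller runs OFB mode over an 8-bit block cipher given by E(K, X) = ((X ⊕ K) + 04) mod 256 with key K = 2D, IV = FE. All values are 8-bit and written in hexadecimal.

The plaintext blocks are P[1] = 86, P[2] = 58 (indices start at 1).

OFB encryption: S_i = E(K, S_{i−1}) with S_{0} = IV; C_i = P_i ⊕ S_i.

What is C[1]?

C[1] = 51

C[1]: S = E(K, FE) = D7; 86 ⊕ D7 = 51.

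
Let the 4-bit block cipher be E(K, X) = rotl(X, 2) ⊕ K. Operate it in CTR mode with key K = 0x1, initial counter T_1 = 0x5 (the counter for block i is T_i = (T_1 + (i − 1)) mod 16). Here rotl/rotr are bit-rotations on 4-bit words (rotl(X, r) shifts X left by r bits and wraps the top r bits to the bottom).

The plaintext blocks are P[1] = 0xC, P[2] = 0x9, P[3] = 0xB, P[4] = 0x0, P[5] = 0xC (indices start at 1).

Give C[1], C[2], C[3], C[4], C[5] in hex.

CTR encryption: S_i = E(K, T_i) where T_i is the counter for block i; C_i = P_i ⊕ S_i.
C[1]: T = 0x5, S = E(K, T) = 0x4; 0xC ⊕ 0x4 = 0x8.
C[2]: T = 0x6, S = E(K, T) = 0x8; 0x9 ⊕ 0x8 = 0x1.
C[3]: T = 0x7, S = E(K, T) = 0xC; 0xB ⊕ 0xC = 0x7.
C[4]: T = 0x8, S = E(K, T) = 0x3; 0x0 ⊕ 0x3 = 0x3.
C[5]: T = 0x9, S = E(K, T) = 0x7; 0xC ⊕ 0x7 = 0xB.

C[1] = 0x8, C[2] = 0x1, C[3] = 0x7, C[4] = 0x3, C[5] = 0xB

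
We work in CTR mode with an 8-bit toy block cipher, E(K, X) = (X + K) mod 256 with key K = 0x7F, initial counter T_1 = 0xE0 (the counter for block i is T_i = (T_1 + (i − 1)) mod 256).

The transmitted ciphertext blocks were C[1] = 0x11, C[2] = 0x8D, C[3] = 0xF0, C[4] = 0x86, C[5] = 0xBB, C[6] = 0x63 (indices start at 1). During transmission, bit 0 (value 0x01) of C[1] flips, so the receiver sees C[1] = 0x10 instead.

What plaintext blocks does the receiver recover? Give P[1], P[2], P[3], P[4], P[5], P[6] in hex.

P[1] = 0x4F, P[2] = 0xED, P[3] = 0x91, P[4] = 0xE4, P[5] = 0xD8, P[6] = 0x07

CTR decryption: S_i = E(K, T_i) where T_i is the counter for block i; P_i = C_i ⊕ S_i.
Only C[1] changed, to 0x10. In CTR, a change in C_i flips the same bit in P_i only; the keystream is unaffected. Decrypting the received ciphertext:
P[1]: T = 0xE0, S = E(K, T) = 0x5F; 0x10 ⊕ 0x5F = 0x4F.
P[2]: T = 0xE1, S = E(K, T) = 0x60; 0x8D ⊕ 0x60 = 0xED.
P[3]: T = 0xE2, S = E(K, T) = 0x61; 0xF0 ⊕ 0x61 = 0x91.
P[4]: T = 0xE3, S = E(K, T) = 0x62; 0x86 ⊕ 0x62 = 0xE4.
P[5]: T = 0xE4, S = E(K, T) = 0x63; 0xBB ⊕ 0x63 = 0xD8.
P[6]: T = 0xE5, S = E(K, T) = 0x64; 0x63 ⊕ 0x64 = 0x07.
Blocks that differ from the original plaintext: P[1].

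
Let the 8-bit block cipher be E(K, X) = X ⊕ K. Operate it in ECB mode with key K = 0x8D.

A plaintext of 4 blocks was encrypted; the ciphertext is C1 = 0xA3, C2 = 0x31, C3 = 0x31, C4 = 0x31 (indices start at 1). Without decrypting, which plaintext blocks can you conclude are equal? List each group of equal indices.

P2 = P3 = P4

ECB encrypts each block independently with the same key, so equal ciphertext blocks imply equal plaintext blocks.
C2 = C3 = C4 = 0x31, so P2 = P3 = P4.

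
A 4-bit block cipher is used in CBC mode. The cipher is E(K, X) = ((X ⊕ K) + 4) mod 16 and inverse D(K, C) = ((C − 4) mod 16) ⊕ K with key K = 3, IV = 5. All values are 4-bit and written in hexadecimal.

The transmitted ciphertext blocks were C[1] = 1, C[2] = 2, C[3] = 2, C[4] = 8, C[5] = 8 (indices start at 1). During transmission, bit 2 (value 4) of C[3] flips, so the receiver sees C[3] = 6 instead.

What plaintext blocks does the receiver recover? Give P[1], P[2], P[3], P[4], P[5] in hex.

P[1] = B, P[2] = C, P[3] = 3, P[4] = 1, P[5] = F

CBC decryption: P_i = D(K, C_i) ⊕ C_{i−1}, with C_{0} = IV.
Only C[3] changed, to 6. In CBC, a change in C_i garbles P_i and flips the same bit in P_{i+1}. Decrypting the received ciphertext:
P[1]: D(K, 1) = E; E ⊕ 5 = B.
P[2]: D(K, 2) = D; D ⊕ 1 = C.
P[3]: D(K, 6) = 1; 1 ⊕ 2 = 3.
P[4]: D(K, 8) = 7; 7 ⊕ 6 = 1.
P[5]: D(K, 8) = 7; 7 ⊕ 8 = F.
Blocks that differ from the original plaintext: P[3], P[4].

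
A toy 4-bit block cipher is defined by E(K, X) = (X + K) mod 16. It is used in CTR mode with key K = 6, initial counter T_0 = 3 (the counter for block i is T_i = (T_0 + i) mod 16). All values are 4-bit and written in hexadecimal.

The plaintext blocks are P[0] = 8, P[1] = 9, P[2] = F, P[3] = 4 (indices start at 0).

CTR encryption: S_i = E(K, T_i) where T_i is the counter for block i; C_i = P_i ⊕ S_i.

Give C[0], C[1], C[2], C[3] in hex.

C[0] = 1, C[1] = 3, C[2] = 4, C[3] = 8

C[0]: T = 3, S = E(K, T) = 9; 8 ⊕ 9 = 1.
C[1]: T = 4, S = E(K, T) = A; 9 ⊕ A = 3.
C[2]: T = 5, S = E(K, T) = B; F ⊕ B = 4.
C[3]: T = 6, S = E(K, T) = C; 4 ⊕ C = 8.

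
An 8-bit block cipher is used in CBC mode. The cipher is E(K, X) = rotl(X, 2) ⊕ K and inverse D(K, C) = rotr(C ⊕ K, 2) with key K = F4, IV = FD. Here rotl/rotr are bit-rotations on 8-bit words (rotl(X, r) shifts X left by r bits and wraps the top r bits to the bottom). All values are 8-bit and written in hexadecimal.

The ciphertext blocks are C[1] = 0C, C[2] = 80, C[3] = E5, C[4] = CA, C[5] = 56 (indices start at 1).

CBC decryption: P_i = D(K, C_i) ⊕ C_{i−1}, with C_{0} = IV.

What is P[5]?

P[5] = 62

P[5]: D(K, 56) = A8; A8 ⊕ CA = 62.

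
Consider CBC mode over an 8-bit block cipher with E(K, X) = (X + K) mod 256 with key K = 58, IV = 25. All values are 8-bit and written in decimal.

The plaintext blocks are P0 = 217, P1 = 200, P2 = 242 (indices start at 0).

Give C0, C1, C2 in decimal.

CBC encryption: C_i = E(K, P_i ⊕ C_{i−1}), with C_{−1} = IV.
C0: P0 ⊕ 25 = 192; E(K, 192) = 250.
C1: P1 ⊕ 250 = 50; E(K, 50) = 108.
C2: P2 ⊕ 108 = 158; E(K, 158) = 216.

C0 = 250, C1 = 108, C2 = 216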